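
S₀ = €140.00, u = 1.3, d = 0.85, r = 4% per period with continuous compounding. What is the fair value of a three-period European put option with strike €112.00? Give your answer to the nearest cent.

Risk-neutral probability p = (e^0.04 − 0.85)/(1.3 − 0.85) = 0.1908/0.4500 = 0.4240
Terminal stock prices: S_uuu = 307.6, S_uud = 201.1, S_udd = 131.5, S_ddd = 85.98
Terminal payoffs (K − S): max(-195.6, 0) = 0, max(-89.11, 0) = 0, max(-19.49, 0) = 0, max(26.02, 0) = 26.02
Node uu (S = 236.6): V_uu = e^(−0.04)·[0.4240·0.0000 + 0.5760·0.0000] = 0.0000
Node ud (S = 154.7): V_ud = e^(−0.04)·[0.4240·0.0000 + 0.5760·0.0000] = 0.0000
Node dd (S = 101.1): V_dd = e^(−0.04)·[0.4240·0.0000 + 0.5760·26.0225] = 14.4006
Node u (S = 182): V_u = e^(−0.04)·[0.4240·0.0000 + 0.5760·0.0000] = 0.0000
Node d (S = 119): V_d = e^(−0.04)·[0.4240·0.0000 + 0.5760·14.4006] = 7.9692
Node 0 (S = 140): V_0 = e^(−0.04)·[0.4240·0.0000 + 0.5760·7.9692] = 4.4101

€4.41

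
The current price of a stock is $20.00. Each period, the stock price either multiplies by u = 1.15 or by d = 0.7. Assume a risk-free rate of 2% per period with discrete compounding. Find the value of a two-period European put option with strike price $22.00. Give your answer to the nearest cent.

Risk-neutral probability p = (1 + 0.02 − 0.7)/(1.15 − 0.7) = 0.3200/0.4500 = 0.7111
Terminal stock prices: S_uu = 26.45, S_ud = 16.1, S_dd = 9.8
Terminal payoffs (K − S): max(-4.45, 0) = 0, max(5.9, 0) = 5.9, max(12.2, 0) = 12.2
Node u (S = 23): V_u = 1/1.02·[0.7111·0.0000 + 0.2889·5.9000] = 1.6710
Node d (S = 14): V_d = 1/1.02·[0.7111·5.9000 + 0.2889·12.2000] = 7.5686
Node 0 (S = 20): V_0 = 1/1.02·[0.7111·1.6710 + 0.2889·7.5686] = 3.3086

$3.31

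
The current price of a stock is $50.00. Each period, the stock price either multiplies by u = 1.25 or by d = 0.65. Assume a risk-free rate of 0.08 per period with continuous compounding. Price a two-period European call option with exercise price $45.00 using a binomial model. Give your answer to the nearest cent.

$14.72

Risk-neutral probability p = (e^0.08 − 0.65)/(1.25 − 0.65) = 0.4333/0.6000 = 0.7221
Terminal stock prices: S_uu = 78.12, S_ud = 40.62, S_dd = 21.13
Terminal payoffs (S − K): max(33.12, 0) = 33.12, max(-4.375, 0) = 0, max(-23.87, 0) = 0
Node u (S = 62.5): V_u = e^(−0.08)·[0.7221·33.1250 + 0.2779·0.0000] = 22.0819
Node d (S = 32.5): V_d = e^(−0.08)·[0.7221·0.0000 + 0.2779·0.0000] = 0.0000
Node 0 (S = 50): V_0 = e^(−0.08)·[0.7221·22.0819 + 0.2779·0.0000] = 14.7203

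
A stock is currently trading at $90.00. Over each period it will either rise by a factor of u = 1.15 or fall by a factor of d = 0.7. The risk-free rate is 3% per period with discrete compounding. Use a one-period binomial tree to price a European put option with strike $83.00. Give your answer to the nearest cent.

$5.18

Risk-neutral probability p = (1 + 0.03 − 0.7)/(1.15 − 0.7) = 0.3300/0.4500 = 0.7333
Terminal stock prices: S_u = 103.5, S_d = 63
Terminal payoffs (K − S): max(-20.5, 0) = 0, max(20, 0) = 20
Node 0 (S = 90): V_0 = 1/1.03·[0.7333·0.0000 + 0.2667·20.0000] = 5.1780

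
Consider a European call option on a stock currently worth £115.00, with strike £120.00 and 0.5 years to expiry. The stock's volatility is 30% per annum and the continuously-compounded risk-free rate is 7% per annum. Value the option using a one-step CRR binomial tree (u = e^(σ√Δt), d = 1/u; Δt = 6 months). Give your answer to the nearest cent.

CRR parameters: u = e^(σ√Δt) = e^(0.3·√0.5) = 1.2363, d = 1/u = 0.8089
Per-period rate: rΔt = 0.07·0.5 = 0.035, so R = e^0.035 = 1.0356
Risk-neutral probability p = (e^0.035 − 0.8089)/(1.2363 − 0.8089) = 0.2268/0.4275 = 0.5305
Terminal stock prices: S_u = 142.2, S_d = 93.02
Terminal payoffs (S − K): max(22.18, 0) = 22.18, max(-26.98, 0) = 0
Node 0 (S = 115): V_0 = e^(−0.035)·[0.5305·22.1758 + 0.4695·0.0000] = 11.3595

£11.36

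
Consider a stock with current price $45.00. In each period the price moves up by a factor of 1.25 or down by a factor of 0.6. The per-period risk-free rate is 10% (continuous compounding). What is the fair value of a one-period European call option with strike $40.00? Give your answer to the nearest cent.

Risk-neutral probability p = (e^0.1 − 0.6)/(1.25 − 0.6) = 0.5052/0.6500 = 0.7772
Terminal stock prices: S_u = 56.25, S_d = 27
Terminal payoffs (S − K): max(16.25, 0) = 16.25, max(-13, 0) = 0
Node 0 (S = 45): V_0 = e^(−0.1)·[0.7772·16.2500 + 0.2228·0.0000] = 11.4274

$11.43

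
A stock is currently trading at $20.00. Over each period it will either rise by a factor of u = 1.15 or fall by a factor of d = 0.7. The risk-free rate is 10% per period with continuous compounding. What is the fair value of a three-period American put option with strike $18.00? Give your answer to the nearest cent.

Risk-neutral probability p = (e^0.1 − 0.7)/(1.15 − 0.7) = 0.4052/0.4500 = 0.9004
Terminal stock prices: S_uuu = 30.42, S_uud = 18.51, S_udd = 11.27, S_ddd = 6.86
Terminal payoffs (K − S): max(-12.42, 0) = 0, max(-0.515, 0) = 0, max(6.73, 0) = 6.73, max(11.14, 0) = 11.14
Node uu (S = 26.45): continuation = e^(−0.1)·[0.9004·0.0000 + 0.0996·0.0000] = 0.0000; exercise value = 0.0000 ≤ continuation, so V_uu = 0.0000
Node ud (S = 16.1): continuation = e^(−0.1)·[0.9004·0.0000 + 0.0996·6.7300] = 0.6066; exercise value = 1.9000 > continuation, so V_ud = 1.9000 (exercise)
Node dd (S = 9.8): continuation = e^(−0.1)·[0.9004·6.7300 + 0.0996·11.1400] = 6.4871; exercise value = 8.2000 > continuation, so V_dd = 8.2000 (exercise)
Node u (S = 23): continuation = e^(−0.1)·[0.9004·0.0000 + 0.0996·1.9000] = 0.1713; exercise value = 0.0000 ≤ continuation, so V_u = 0.1713
Node d (S = 14): continuation = e^(−0.1)·[0.9004·1.9000 + 0.0996·8.2000] = 2.2871; exercise value = 4.0000 > continuation, so V_d = 4.0000 (exercise)
Node 0 (S = 20): continuation = e^(−0.1)·[0.9004·0.1713 + 0.0996·4.0000] = 0.5001; exercise value = 0.0000 ≤ continuation, so V_0 = 0.5001

$0.50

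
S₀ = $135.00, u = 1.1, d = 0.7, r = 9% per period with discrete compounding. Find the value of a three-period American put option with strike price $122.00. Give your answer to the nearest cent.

$1.14

Risk-neutral probability p = (1 + 0.09 − 0.7)/(1.1 − 0.7) = 0.3900/0.4000 = 0.9750
Terminal stock prices: S_uuu = 179.7, S_uud = 114.3, S_udd = 72.76, S_ddd = 46.3
Terminal payoffs (K − S): max(-57.69, 0) = 0, max(7.655, 0) = 7.655, max(49.24, 0) = 49.24, max(75.7, 0) = 75.7
Node uu (S = 163.4): continuation = 1/1.09·[0.9750·0.0000 + 0.0250·7.6550] = 0.1756; exercise value = 0.0000 ≤ continuation, so V_uu = 0.1756
Node ud (S = 103.9): continuation = 1/1.09·[0.9750·7.6550 + 0.0250·49.2350] = 7.9766; exercise value = 18.0500 > continuation, so V_ud = 18.0500 (exercise)
Node dd (S = 66.15): continuation = 1/1.09·[0.9750·49.2350 + 0.0250·75.6950] = 45.7766; exercise value = 55.8500 > continuation, so V_dd = 55.8500 (exercise)
Node u (S = 148.5): continuation = 1/1.09·[0.9750·0.1756 + 0.0250·18.0500] = 0.5710; exercise value = 0.0000 ≤ continuation, so V_u = 0.5710
Node d (S = 94.5): continuation = 1/1.09·[0.9750·18.0500 + 0.0250·55.8500] = 17.4266; exercise value = 27.5000 > continuation, so V_d = 27.5000 (exercise)
Node 0 (S = 135): continuation = 1/1.09·[0.9750·0.5710 + 0.0250·27.5000] = 1.1415; exercise value = 0.0000 ≤ continuation, so V_0 = 1.1415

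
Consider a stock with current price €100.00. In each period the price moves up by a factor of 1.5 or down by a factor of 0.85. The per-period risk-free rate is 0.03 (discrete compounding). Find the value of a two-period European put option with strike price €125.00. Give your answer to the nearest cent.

€26.00

Risk-neutral probability p = (1 + 0.03 − 0.85)/(1.5 − 0.85) = 0.1800/0.6500 = 0.2769
Terminal stock prices: S_uu = 225, S_ud = 127.5, S_dd = 72.25
Terminal payoffs (K − S): max(-100, 0) = 0, max(-2.5, 0) = 0, max(52.75, 0) = 52.75
Node u (S = 150): V_u = 1/1.03·[0.2769·0.0000 + 0.7231·0.0000] = 0.0000
Node d (S = 85): V_d = 1/1.03·[0.2769·0.0000 + 0.7231·52.7500] = 37.0314
Node 0 (S = 100): V_0 = 1/1.03·[0.2769·0.0000 + 0.7231·37.0314] = 25.9966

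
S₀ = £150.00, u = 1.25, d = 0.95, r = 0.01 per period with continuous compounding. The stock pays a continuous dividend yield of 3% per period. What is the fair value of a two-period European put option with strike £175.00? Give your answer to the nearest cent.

Per-period risk-free factor R = e^0.01 = 1.0101; dividend-adjusted growth = e^(0.01−0.03) = 0.9802.
Risk-neutral probability p = (0.9802 − 0.95)/(1.25 − 0.95) = 0.0302/0.3000 = 0.1007
Terminal stock prices: S_uu = 234.4, S_ud = 178.1, S_dd = 135.4
Terminal payoffs (K − S): max(-59.38, 0) = 0, max(-3.125, 0) = 0, max(39.62, 0) = 39.62
Node u (S = 187.5): V_u = e^(−0.01)·[0.1007·0.0000 + 0.8993·0.0000] = 0.0000
Node d (S = 142.5): V_d = e^(−0.01)·[0.1007·0.0000 + 0.8993·39.6250] = 35.2817
Node 0 (S = 150): V_0 = e^(−0.01)·[0.1007·0.0000 + 0.8993·35.2817] = 31.4144

£31.41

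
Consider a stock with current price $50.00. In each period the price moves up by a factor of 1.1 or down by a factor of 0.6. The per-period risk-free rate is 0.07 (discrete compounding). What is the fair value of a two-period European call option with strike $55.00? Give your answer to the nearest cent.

Risk-neutral probability p = (1 + 0.07 − 0.6)/(1.1 − 0.6) = 0.4700/0.5000 = 0.9400
Terminal stock prices: S_uu = 60.5, S_ud = 33, S_dd = 18
Terminal payoffs (S − K): max(5.5, 0) = 5.5, max(-22, 0) = 0, max(-37, 0) = 0
Node u (S = 55): V_u = 1/1.07·[0.9400·5.5000 + 0.0600·0.0000] = 4.8318
Node d (S = 30): V_d = 1/1.07·[0.9400·0.0000 + 0.0600·0.0000] = 0.0000
Node 0 (S = 50): V_0 = 1/1.07·[0.9400·4.8318 + 0.0600·0.0000] = 4.2447

$4.24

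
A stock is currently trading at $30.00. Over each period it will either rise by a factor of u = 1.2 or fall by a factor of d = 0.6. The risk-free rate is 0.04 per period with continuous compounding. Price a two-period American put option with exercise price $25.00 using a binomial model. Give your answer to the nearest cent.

$2.40

Risk-neutral probability p = (e^0.04 − 0.6)/(1.2 − 0.6) = 0.4408/0.6000 = 0.7347
Terminal stock prices: S_uu = 43.2, S_ud = 21.6, S_dd = 10.8
Terminal payoffs (K − S): max(-18.2, 0) = 0, max(3.4, 0) = 3.4, max(14.2, 0) = 14.2
Node u (S = 36): continuation = e^(−0.04)·[0.7347·0.0000 + 0.2653·3.4000] = 0.8667; exercise value = 0.0000 ≤ continuation, so V_u = 0.8667
Node d (S = 18): continuation = e^(−0.04)·[0.7347·3.4000 + 0.2653·14.2000] = 6.0197; exercise value = 7.0000 > continuation, so V_d = 7.0000 (exercise)
Node 0 (S = 30): continuation = e^(−0.04)·[0.7347·0.8667 + 0.2653·7.0000] = 2.3962; exercise value = 0.0000 ≤ continuation, so V_0 = 2.3962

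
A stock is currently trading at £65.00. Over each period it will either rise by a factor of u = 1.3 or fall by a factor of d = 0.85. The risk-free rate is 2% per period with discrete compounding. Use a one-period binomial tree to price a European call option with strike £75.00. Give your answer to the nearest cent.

£3.52

Risk-neutral probability p = (1 + 0.02 − 0.85)/(1.3 − 0.85) = 0.1700/0.4500 = 0.3778
Terminal stock prices: S_u = 84.5, S_d = 55.25
Terminal payoffs (S − K): max(9.5, 0) = 9.5, max(-19.75, 0) = 0
Node 0 (S = 65): V_0 = 1/1.02·[0.3778·9.5000 + 0.6222·0.0000] = 3.5185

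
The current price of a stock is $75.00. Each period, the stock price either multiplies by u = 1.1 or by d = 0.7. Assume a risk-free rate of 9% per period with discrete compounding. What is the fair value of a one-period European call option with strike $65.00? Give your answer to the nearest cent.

Risk-neutral probability p = (1 + 0.09 − 0.7)/(1.1 − 0.7) = 0.3900/0.4000 = 0.9750
Terminal stock prices: S_u = 82.5, S_d = 52.5
Terminal payoffs (S − K): max(17.5, 0) = 17.5, max(-12.5, 0) = 0
Node 0 (S = 75): V_0 = 1/1.09·[0.9750·17.5000 + 0.0250·0.0000] = 15.6537

$15.65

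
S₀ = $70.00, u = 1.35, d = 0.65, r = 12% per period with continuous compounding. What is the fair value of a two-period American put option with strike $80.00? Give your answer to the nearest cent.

$12.89

Risk-neutral probability p = (e^0.12 − 0.65)/(1.35 − 0.65) = 0.4775/0.7000 = 0.6821
Terminal stock prices: S_uu = 127.6, S_ud = 61.43, S_dd = 29.58
Terminal payoffs (K − S): max(-47.58, 0) = 0, max(18.57, 0) = 18.57, max(50.42, 0) = 50.42
Node u (S = 94.5): continuation = e^(−0.12)·[0.6821·0.0000 + 0.3179·18.5750] = 5.2366; exercise value = 0.0000 ≤ continuation, so V_u = 5.2366
Node d (S = 45.5): continuation = e^(−0.12)·[0.6821·18.5750 + 0.3179·50.4250] = 25.4536; exercise value = 34.5000 > continuation, so V_d = 34.5000 (exercise)
Node 0 (S = 70): continuation = e^(−0.12)·[0.6821·5.2366 + 0.3179·34.5000] = 12.8943; exercise value = 10.0000 ≤ continuation, so V_0 = 12.8943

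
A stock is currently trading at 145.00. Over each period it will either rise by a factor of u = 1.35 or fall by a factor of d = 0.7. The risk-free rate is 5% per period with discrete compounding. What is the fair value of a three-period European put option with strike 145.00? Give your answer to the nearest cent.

22.68

Risk-neutral probability p = (1 + 0.05 − 0.7)/(1.35 − 0.7) = 0.3500/0.6500 = 0.5385
Terminal stock prices: S_uuu = 356.8, S_uud = 185, S_udd = 95.92, S_ddd = 49.73
Terminal payoffs (K − S): max(-211.8, 0) = 0, max(-39.98, 0) = 0, max(49.08, 0) = 49.08, max(95.27, 0) = 95.27
Node uu (S = 264.3): V_uu = 1/1.05·[0.5385·0.0000 + 0.4615·0.0000] = 0.0000
Node ud (S = 137): V_ud = 1/1.05·[0.5385·0.0000 + 0.4615·49.0825] = 21.5747
Node dd (S = 71.05): V_dd = 1/1.05·[0.5385·49.0825 + 0.4615·95.2650] = 67.0452
Node u (S = 195.8): V_u = 1/1.05·[0.5385·0.0000 + 0.4615·21.5747] = 9.4834
Node d (S = 101.5): V_d = 1/1.05·[0.5385·21.5747 + 0.4615·67.0452] = 40.5344
Node 0 (S = 145): V_0 = 1/1.05·[0.5385·9.4834 + 0.4615·40.5344] = 22.6806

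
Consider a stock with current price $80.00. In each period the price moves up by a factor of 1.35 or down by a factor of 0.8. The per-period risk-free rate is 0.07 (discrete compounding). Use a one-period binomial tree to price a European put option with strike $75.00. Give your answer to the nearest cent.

$5.23

Risk-neutral probability p = (1 + 0.07 − 0.8)/(1.35 − 0.8) = 0.2700/0.5500 = 0.4909
Terminal stock prices: S_u = 108, S_d = 64
Terminal payoffs (K − S): max(-33, 0) = 0, max(11, 0) = 11
Node 0 (S = 80): V_0 = 1/1.07·[0.4909·0.0000 + 0.5091·11.0000] = 5.2336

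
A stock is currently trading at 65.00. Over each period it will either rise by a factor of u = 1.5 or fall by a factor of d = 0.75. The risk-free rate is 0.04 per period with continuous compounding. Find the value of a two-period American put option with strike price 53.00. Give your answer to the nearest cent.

Risk-neutral probability p = (e^0.04 − 0.75)/(1.5 − 0.75) = 0.2908/0.7500 = 0.3877
Terminal stock prices: S_uu = 146.2, S_ud = 73.12, S_dd = 36.56
Terminal payoffs (K − S): max(-93.25, 0) = 0, max(-20.12, 0) = 0, max(16.44, 0) = 16.44
Node u (S = 97.5): continuation = e^(−0.04)·[0.3877·0.0000 + 0.6123·0.0000] = 0.0000; exercise value = 0.0000 ≤ continuation, so V_u = 0.0000
Node d (S = 48.75): continuation = e^(−0.04)·[0.3877·0.0000 + 0.6123·16.4375] = 9.6693; exercise value = 4.2500 ≤ continuation, so V_d = 9.6693
Node 0 (S = 65): continuation = e^(−0.04)·[0.3877·0.0000 + 0.6123·9.6693] = 5.6879; exercise value = 0.0000 ≤ continuation, so V_0 = 5.6879

5.69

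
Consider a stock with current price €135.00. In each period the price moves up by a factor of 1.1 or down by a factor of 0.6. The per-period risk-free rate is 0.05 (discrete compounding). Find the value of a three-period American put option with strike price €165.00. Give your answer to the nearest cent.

Risk-neutral probability p = (1 + 0.05 − 0.6)/(1.1 − 0.6) = 0.4500/0.5000 = 0.9000
Terminal stock prices: S_uuu = 179.7, S_uud = 98.01, S_udd = 53.46, S_ddd = 29.16
Terminal payoffs (K − S): max(-14.69, 0) = 0, max(66.99, 0) = 66.99, max(111.5, 0) = 111.5, max(135.8, 0) = 135.8
Node uu (S = 163.4): continuation = 1/1.05·[0.9000·0.0000 + 0.1000·66.9900] = 6.3800; exercise value = 1.6500 ≤ continuation, so V_uu = 6.3800
Node ud (S = 89.1): continuation = 1/1.05·[0.9000·66.9900 + 0.1000·111.5400] = 68.0429; exercise value = 75.9000 > continuation, so V_ud = 75.9000 (exercise)
Node dd (S = 48.6): continuation = 1/1.05·[0.9000·111.5400 + 0.1000·135.8400] = 108.5429; exercise value = 116.4000 > continuation, so V_dd = 116.4000 (exercise)
Node u (S = 148.5): continuation = 1/1.05·[0.9000·6.3800 + 0.1000·75.9000] = 12.6971; exercise value = 16.5000 > continuation, so V_u = 16.5000 (exercise)
Node d (S = 81): continuation = 1/1.05·[0.9000·75.9000 + 0.1000·116.4000] = 76.1429; exercise value = 84.0000 > continuation, so V_d = 84.0000 (exercise)
Node 0 (S = 135): continuation = 1/1.05·[0.9000·16.5000 + 0.1000·84.0000] = 22.1429; exercise value = 30.0000 > continuation, so V_0 = 30.0000 (exercise)

€30.00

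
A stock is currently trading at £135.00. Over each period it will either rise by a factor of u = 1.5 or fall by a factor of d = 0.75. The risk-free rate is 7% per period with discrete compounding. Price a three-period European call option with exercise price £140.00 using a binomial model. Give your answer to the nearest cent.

£42.46

Risk-neutral probability p = (1 + 0.07 − 0.75)/(1.5 − 0.75) = 0.3200/0.7500 = 0.4267
Terminal stock prices: S_uuu = 455.6, S_uud = 227.8, S_udd = 113.9, S_ddd = 56.95
Terminal payoffs (S − K): max(315.6, 0) = 315.6, max(87.81, 0) = 87.81, max(-26.09, 0) = 0, max(-83.05, 0) = 0
Node uu (S = 303.8): V_uu = 1/1.07·[0.4267·315.6250 + 0.5733·87.8125] = 172.9089
Node ud (S = 151.9): V_ud = 1/1.07·[0.4267·87.8125 + 0.5733·0.0000] = 35.0156
Node dd (S = 75.94): V_dd = 1/1.07·[0.4267·0.0000 + 0.5733·0.0000] = 0.0000
Node u (S = 202.5): V_u = 1/1.07·[0.4267·172.9089 + 0.5733·35.0156] = 87.7103
Node d (S = 101.2): V_d = 1/1.07·[0.4267·35.0156 + 0.5733·0.0000] = 13.9626
Node 0 (S = 135): V_0 = 1/1.07·[0.4267·87.7103 + 0.5733·13.9626] = 42.4564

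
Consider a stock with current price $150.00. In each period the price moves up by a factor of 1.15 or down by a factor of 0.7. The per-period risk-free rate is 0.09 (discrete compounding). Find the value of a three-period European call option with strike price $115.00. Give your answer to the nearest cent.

$62.40

Risk-neutral probability p = (1 + 0.09 − 0.7)/(1.15 − 0.7) = 0.3900/0.4500 = 0.8667
Terminal stock prices: S_uuu = 228.1, S_uud = 138.9, S_udd = 84.52, S_ddd = 51.45
Terminal payoffs (S − K): max(113.1, 0) = 113.1, max(23.86, 0) = 23.86, max(-30.48, 0) = 0, max(-63.55, 0) = 0
Node uu (S = 198.4): V_uu = 1/1.09·[0.8667·113.1312 + 0.1333·23.8625] = 92.8704
Node ud (S = 120.7): V_ud = 1/1.09·[0.8667·23.8625 + 0.1333·0.0000] = 18.9732
Node dd (S = 73.5): V_dd = 1/1.09·[0.8667·0.0000 + 0.1333·0.0000] = 0.0000
Node u (S = 172.5): V_u = 1/1.09·[0.8667·92.8704 + 0.1333·18.9732] = 76.1628
Node d (S = 105): V_d = 1/1.09·[0.8667·18.9732 + 0.1333·0.0000] = 15.0858
Node 0 (S = 150): V_0 = 1/1.09·[0.8667·76.1628 + 0.1333·15.0858] = 62.4029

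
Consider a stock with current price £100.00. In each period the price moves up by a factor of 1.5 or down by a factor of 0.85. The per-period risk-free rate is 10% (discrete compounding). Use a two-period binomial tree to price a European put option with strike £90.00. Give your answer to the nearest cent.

Risk-neutral probability p = (1 + 0.1 − 0.85)/(1.5 − 0.85) = 0.2500/0.6500 = 0.3846
Terminal stock prices: S_uu = 225, S_ud = 127.5, S_dd = 72.25
Terminal payoffs (K − S): max(-135, 0) = 0, max(-37.5, 0) = 0, max(17.75, 0) = 17.75
Node u (S = 150): V_u = 1/1.1·[0.3846·0.0000 + 0.6154·0.0000] = 0.0000
Node d (S = 85): V_d = 1/1.1·[0.3846·0.0000 + 0.6154·17.7500] = 9.9301
Node 0 (S = 100): V_0 = 1/1.1·[0.3846·0.0000 + 0.6154·9.9301] = 5.5553

£5.56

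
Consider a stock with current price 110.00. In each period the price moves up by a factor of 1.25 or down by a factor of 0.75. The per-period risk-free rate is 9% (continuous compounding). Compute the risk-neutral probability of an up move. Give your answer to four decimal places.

Risk-neutral probability p = (e^0.09 − 0.75)/(1.25 − 0.75) = 0.3442/0.5000 = 0.6883

p = 0.6883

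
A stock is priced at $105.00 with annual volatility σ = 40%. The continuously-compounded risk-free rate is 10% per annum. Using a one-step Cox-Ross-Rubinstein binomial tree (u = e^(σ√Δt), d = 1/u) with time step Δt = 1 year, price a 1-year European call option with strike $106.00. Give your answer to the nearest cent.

$24.26

CRR parameters: u = e^(σ√Δt) = e^(0.4·√1) = 1.4918, d = 1/u = 0.6703
Per-period rate: rΔt = 0.1·1 = 0.1, so R = e^0.1 = 1.1052
Risk-neutral probability p = (e^0.1 − 0.6703)/(1.4918 − 0.6703) = 0.4349/0.8215 = 0.5293
Terminal stock prices: S_u = 156.6, S_d = 70.38
Terminal payoffs (S − K): max(50.64, 0) = 50.64, max(-35.62, 0) = 0
Node 0 (S = 105): V_0 = e^(−0.1)·[0.5293·50.6416 + 0.4707·0.0000] = 24.2554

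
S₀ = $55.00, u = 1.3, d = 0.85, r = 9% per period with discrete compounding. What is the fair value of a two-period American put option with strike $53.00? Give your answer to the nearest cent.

$2.68

Risk-neutral probability p = (1 + 0.09 − 0.85)/(1.3 − 0.85) = 0.2400/0.4500 = 0.5333
Terminal stock prices: S_uu = 92.95, S_ud = 60.77, S_dd = 39.74
Terminal payoffs (K − S): max(-39.95, 0) = 0, max(-7.775, 0) = 0, max(13.26, 0) = 13.26
Node u (S = 71.5): continuation = 1/1.09·[0.5333·0.0000 + 0.4667·0.0000] = 0.0000; exercise value = 0.0000 ≤ continuation, so V_u = 0.0000
Node d (S = 46.75): continuation = 1/1.09·[0.5333·0.0000 + 0.4667·13.2625] = 5.6781; exercise value = 6.2500 > continuation, so V_d = 6.2500 (exercise)
Node 0 (S = 55): continuation = 1/1.09·[0.5333·0.0000 + 0.4667·6.2500] = 2.6758; exercise value = 0.0000 ≤ continuation, so V_0 = 2.6758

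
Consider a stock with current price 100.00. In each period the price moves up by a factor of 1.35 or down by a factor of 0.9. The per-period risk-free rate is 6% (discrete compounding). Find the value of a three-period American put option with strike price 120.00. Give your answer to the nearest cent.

20.00

Risk-neutral probability p = (1 + 0.06 − 0.9)/(1.35 − 0.9) = 0.1600/0.4500 = 0.3556
Terminal stock prices: S_uuu = 246, S_uud = 164, S_udd = 109.4, S_ddd = 72.9
Terminal payoffs (K − S): max(-126, 0) = 0, max(-44.03, 0) = 0, max(10.65, 0) = 10.65, max(47.1, 0) = 47.1
Node uu (S = 182.3): continuation = 1/1.06·[0.3556·0.0000 + 0.6444·0.0000] = 0.0000; exercise value = 0.0000 ≤ continuation, so V_uu = 0.0000
Node ud (S = 121.5): continuation = 1/1.06·[0.3556·0.0000 + 0.6444·10.6500] = 6.4748; exercise value = 0.0000 ≤ continuation, so V_ud = 6.4748
Node dd (S = 81): continuation = 1/1.06·[0.3556·10.6500 + 0.6444·47.1000] = 32.2075; exercise value = 39.0000 > continuation, so V_dd = 39.0000 (exercise)
Node u (S = 135): continuation = 1/1.06·[0.3556·0.0000 + 0.6444·6.4748] = 3.9365; exercise value = 0.0000 ≤ continuation, so V_u = 3.9365
Node d (S = 90): continuation = 1/1.06·[0.3556·6.4748 + 0.6444·39.0000] = 25.8825; exercise value = 30.0000 > continuation, so V_d = 30.0000 (exercise)
Node 0 (S = 100): continuation = 1/1.06·[0.3556·3.9365 + 0.6444·30.0000] = 19.5594; exercise value = 20.0000 > continuation, so V_0 = 20.0000 (exercise)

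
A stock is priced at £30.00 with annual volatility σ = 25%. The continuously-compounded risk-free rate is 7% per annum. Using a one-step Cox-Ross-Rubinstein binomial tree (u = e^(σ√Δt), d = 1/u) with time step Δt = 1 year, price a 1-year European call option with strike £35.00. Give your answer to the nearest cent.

£1.91

CRR parameters: u = e^(σ√Δt) = e^(0.25·√1) = 1.2840, d = 1/u = 0.7788
Per-period rate: rΔt = 0.07·1 = 0.07, so R = e^0.07 = 1.0725
Risk-neutral probability p = (e^0.07 − 0.7788)/(1.2840 − 0.7788) = 0.2937/0.5052 = 0.5813
Terminal stock prices: S_u = 38.52, S_d = 23.36
Terminal payoffs (S − K): max(3.521, 0) = 3.521, max(-11.64, 0) = 0
Node 0 (S = 30): V_0 = e^(−0.07)·[0.5813·3.5208 + 0.4187·0.0000] = 1.9084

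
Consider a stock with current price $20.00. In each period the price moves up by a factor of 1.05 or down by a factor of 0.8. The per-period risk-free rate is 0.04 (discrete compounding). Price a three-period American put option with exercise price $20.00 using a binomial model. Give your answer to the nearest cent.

Risk-neutral probability p = (1 + 0.04 − 0.8)/(1.05 − 0.8) = 0.2400/0.2500 = 0.9600
Terminal stock prices: S_uuu = 23.15, S_uud = 17.64, S_udd = 13.44, S_ddd = 10.24
Terminal payoffs (K − S): max(-3.153, 0) = 0, max(2.36, 0) = 2.36, max(6.56, 0) = 6.56, max(9.76, 0) = 9.76
Node uu (S = 22.05): continuation = 1/1.04·[0.9600·0.0000 + 0.0400·2.3600] = 0.0908; exercise value = 0.0000 ≤ continuation, so V_uu = 0.0908
Node ud (S = 16.8): continuation = 1/1.04·[0.9600·2.3600 + 0.0400·6.5600] = 2.4308; exercise value = 3.2000 > continuation, so V_ud = 3.2000 (exercise)
Node dd (S = 12.8): continuation = 1/1.04·[0.9600·6.5600 + 0.0400·9.7600] = 6.4308; exercise value = 7.2000 > continuation, so V_dd = 7.2000 (exercise)
Node u (S = 21): continuation = 1/1.04·[0.9600·0.0908 + 0.0400·3.2000] = 0.2069; exercise value = 0.0000 ≤ continuation, so V_u = 0.2069
Node d (S = 16): continuation = 1/1.04·[0.9600·3.2000 + 0.0400·7.2000] = 3.2308; exercise value = 4.0000 > continuation, so V_d = 4.0000 (exercise)
Node 0 (S = 20): continuation = 1/1.04·[0.9600·0.2069 + 0.0400·4.0000] = 0.3448; exercise value = 0.0000 ≤ continuation, so V_0 = 0.3448

$0.34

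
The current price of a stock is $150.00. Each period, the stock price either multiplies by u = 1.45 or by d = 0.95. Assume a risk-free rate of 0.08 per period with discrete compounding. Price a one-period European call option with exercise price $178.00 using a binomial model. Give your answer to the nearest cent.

Risk-neutral probability p = (1 + 0.08 − 0.95)/(1.45 − 0.95) = 0.1300/0.5000 = 0.2600
Terminal stock prices: S_u = 217.5, S_d = 142.5
Terminal payoffs (S − K): max(39.5, 0) = 39.5, max(-35.5, 0) = 0
Node 0 (S = 150): V_0 = 1/1.08·[0.2600·39.5000 + 0.7400·0.0000] = 9.5093

$9.51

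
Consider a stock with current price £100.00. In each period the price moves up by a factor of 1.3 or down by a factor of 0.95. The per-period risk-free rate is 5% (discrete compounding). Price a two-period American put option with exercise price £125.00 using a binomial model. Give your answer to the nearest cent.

Risk-neutral probability p = (1 + 0.05 − 0.95)/(1.3 − 0.95) = 0.1000/0.3500 = 0.2857
Terminal stock prices: S_uu = 169, S_ud = 123.5, S_dd = 90.25
Terminal payoffs (K − S): max(-44, 0) = 0, max(1.5, 0) = 1.5, max(34.75, 0) = 34.75
Node u (S = 130): continuation = 1/1.05·[0.2857·0.0000 + 0.7143·1.5000] = 1.0204; exercise value = 0.0000 ≤ continuation, so V_u = 1.0204
Node d (S = 95): continuation = 1/1.05·[0.2857·1.5000 + 0.7143·34.7500] = 24.0476; exercise value = 30.0000 > continuation, so V_d = 30.0000 (exercise)
Node 0 (S = 100): continuation = 1/1.05·[0.2857·1.0204 + 0.7143·30.0000] = 20.6858; exercise value = 25.0000 > continuation, so V_0 = 25.0000 (exercise)

£25.00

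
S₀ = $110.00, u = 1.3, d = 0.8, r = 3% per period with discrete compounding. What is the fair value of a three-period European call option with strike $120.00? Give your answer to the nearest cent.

$19.85

Risk-neutral probability p = (1 + 0.03 − 0.8)/(1.3 − 0.8) = 0.2300/0.5000 = 0.4600
Terminal stock prices: S_uuu = 241.7, S_uud = 148.7, S_udd = 91.52, S_ddd = 56.32
Terminal payoffs (S − K): max(121.7, 0) = 121.7, max(28.72, 0) = 28.72, max(-28.48, 0) = 0, max(-63.68, 0) = 0
Node uu (S = 185.9): V_uu = 1/1.03·[0.4600·121.6700 + 0.5400·28.7200] = 69.3951
Node ud (S = 114.4): V_ud = 1/1.03·[0.4600·28.7200 + 0.5400·0.0000] = 12.8264
Node dd (S = 70.4): V_dd = 1/1.03·[0.4600·0.0000 + 0.5400·0.0000] = 0.0000
Node u (S = 143): V_u = 1/1.03·[0.4600·69.3951 + 0.5400·12.8264] = 37.7165
Node d (S = 88): V_d = 1/1.03·[0.4600·12.8264 + 0.5400·0.0000] = 5.7283
Node 0 (S = 110): V_0 = 1/1.03·[0.4600·37.7165 + 0.5400·5.7283] = 19.8475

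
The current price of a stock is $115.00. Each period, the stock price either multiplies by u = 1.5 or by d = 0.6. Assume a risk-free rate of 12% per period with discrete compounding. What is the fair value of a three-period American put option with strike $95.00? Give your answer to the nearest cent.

$12.44

Risk-neutral probability p = (1 + 0.12 − 0.6)/(1.5 − 0.6) = 0.5200/0.9000 = 0.5778
Terminal stock prices: S_uuu = 388.1, S_uud = 155.2, S_udd = 62.1, S_ddd = 24.84
Terminal payoffs (K − S): max(-293.1, 0) = 0, max(-60.25, 0) = 0, max(32.9, 0) = 32.9, max(70.16, 0) = 70.16
Node uu (S = 258.8): continuation = 1/1.12·[0.5778·0.0000 + 0.4222·0.0000] = 0.0000; exercise value = 0.0000 ≤ continuation, so V_uu = 0.0000
Node ud (S = 103.5): continuation = 1/1.12·[0.5778·0.0000 + 0.4222·32.9000] = 12.4028; exercise value = 0.0000 ≤ continuation, so V_ud = 12.4028
Node dd (S = 41.4): continuation = 1/1.12·[0.5778·32.9000 + 0.4222·70.1600] = 43.4214; exercise value = 53.6000 > continuation, so V_dd = 53.6000 (exercise)
Node u (S = 172.5): continuation = 1/1.12·[0.5778·0.0000 + 0.4222·12.4028] = 4.6757; exercise value = 0.0000 ≤ continuation, so V_u = 4.6757
Node d (S = 69): continuation = 1/1.12·[0.5778·12.4028 + 0.4222·53.6000] = 26.6046; exercise value = 26.0000 ≤ continuation, so V_d = 26.6046
Node 0 (S = 115): continuation = 1/1.12·[0.5778·4.6757 + 0.4222·26.6046] = 12.4416; exercise value = 0.0000 ≤ continuation, so V_0 = 12.4416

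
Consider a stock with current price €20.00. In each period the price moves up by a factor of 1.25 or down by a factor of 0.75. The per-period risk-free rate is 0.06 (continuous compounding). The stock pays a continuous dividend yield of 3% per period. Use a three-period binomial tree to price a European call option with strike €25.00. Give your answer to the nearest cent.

€2.07

Per-period risk-free factor R = e^0.06 = 1.0618; dividend-adjusted growth = e^(0.06−0.03) = 1.0305.
Risk-neutral probability p = (1.0305 − 0.75)/(1.25 − 0.75) = 0.2805/0.5000 = 0.5609
Terminal stock prices: S_uuu = 39.06, S_uud = 23.44, S_udd = 14.06, S_ddd = 8.438
Terminal payoffs (S − K): max(14.06, 0) = 14.06, max(-1.562, 0) = 0, max(-10.94, 0) = 0, max(-16.56, 0) = 0
Node uu (S = 31.25): V_uu = e^(−0.06)·[0.5609·14.0625 + 0.4391·0.0000] = 7.4284
Node ud (S = 18.75): V_ud = e^(−0.06)·[0.5609·0.0000 + 0.4391·0.0000] = 0.0000
Node dd (S = 11.25): V_dd = e^(−0.06)·[0.5609·0.0000 + 0.4391·0.0000] = 0.0000
Node u (S = 25): V_u = e^(−0.06)·[0.5609·7.4284 + 0.4391·0.0000] = 3.9240
Node d (S = 15): V_d = e^(−0.06)·[0.5609·0.0000 + 0.4391·0.0000] = 0.0000
Node 0 (S = 20): V_0 = e^(−0.06)·[0.5609·3.9240 + 0.4391·0.0000] = 2.0728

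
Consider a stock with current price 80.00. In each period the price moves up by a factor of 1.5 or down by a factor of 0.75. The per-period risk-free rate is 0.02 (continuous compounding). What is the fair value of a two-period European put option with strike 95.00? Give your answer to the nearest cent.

Risk-neutral probability p = (e^0.02 − 0.75)/(1.5 − 0.75) = 0.2702/0.7500 = 0.3603
Terminal stock prices: S_uu = 180, S_ud = 90, S_dd = 45
Terminal payoffs (K − S): max(-85, 0) = 0, max(5, 0) = 5, max(50, 0) = 50
Node u (S = 120): V_u = e^(−0.02)·[0.3603·0.0000 + 0.6397·5.0000] = 3.1353
Node d (S = 60): V_d = e^(−0.02)·[0.3603·5.0000 + 0.6397·50.0000] = 33.1189
Node 0 (S = 80): V_0 = e^(−0.02)·[0.3603·3.1353 + 0.6397·33.1189] = 21.8748

21.87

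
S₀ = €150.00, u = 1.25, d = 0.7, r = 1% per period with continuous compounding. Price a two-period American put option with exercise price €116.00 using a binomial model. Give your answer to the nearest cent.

Risk-neutral probability p = (e^0.01 − 0.7)/(1.25 − 0.7) = 0.3101/0.5500 = 0.5637
Terminal stock prices: S_uu = 234.4, S_ud = 131.2, S_dd = 73.5
Terminal payoffs (K − S): max(-118.4, 0) = 0, max(-15.25, 0) = 0, max(42.5, 0) = 42.5
Node u (S = 187.5): continuation = e^(−0.01)·[0.5637·0.0000 + 0.4363·0.0000] = 0.0000; exercise value = 0.0000 ≤ continuation, so V_u = 0.0000
Node d (S = 105): continuation = e^(−0.01)·[0.5637·0.0000 + 0.4363·42.5000] = 18.3571; exercise value = 11.0000 ≤ continuation, so V_d = 18.3571
Node 0 (S = 150): continuation = e^(−0.01)·[0.5637·0.0000 + 0.4363·18.3571] = 7.9290; exercise value = 0.0000 ≤ continuation, so V_0 = 7.9290

€7.93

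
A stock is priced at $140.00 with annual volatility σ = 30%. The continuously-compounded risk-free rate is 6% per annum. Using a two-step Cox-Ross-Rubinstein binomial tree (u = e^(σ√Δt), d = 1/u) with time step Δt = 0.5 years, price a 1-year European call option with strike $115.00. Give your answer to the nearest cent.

CRR parameters: u = e^(σ√Δt) = e^(0.3·√0.5) = 1.2363, d = 1/u = 0.8089
Per-period rate: rΔt = 0.06·0.5 = 0.03, so R = e^0.03 = 1.0305
Risk-neutral probability p = (e^0.03 − 0.8089)/(1.2363 − 0.8089) = 0.2216/0.4275 = 0.5184
Terminal stock prices: S_uu = 214, S_ud = 140, S_dd = 91.6
Terminal payoffs (S − K): max(98.99, 0) = 98.99, max(25, 0) = 25, max(-23.4, 0) = 0
Node u (S = 173.1): V_u = e^(−0.03)·[0.5184·98.9851 + 0.4816·25.0000] = 61.4823
Node d (S = 113.2): V_d = e^(−0.03)·[0.5184·25.0000 + 0.4816·0.0000] = 12.5773
Node 0 (S = 140): V_0 = e^(−0.03)·[0.5184·61.4823 + 0.4816·12.5773] = 36.8092

$36.81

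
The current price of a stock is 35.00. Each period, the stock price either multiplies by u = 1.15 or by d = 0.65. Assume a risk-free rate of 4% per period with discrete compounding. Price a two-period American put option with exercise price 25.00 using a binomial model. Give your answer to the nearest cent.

0.48

Risk-neutral probability p = (1 + 0.04 − 0.65)/(1.15 − 0.65) = 0.3900/0.5000 = 0.7800
Terminal stock prices: S_uu = 46.29, S_ud = 26.16, S_dd = 14.79
Terminal payoffs (K − S): max(-21.29, 0) = 0, max(-1.163, 0) = 0, max(10.21, 0) = 10.21
Node u (S = 40.25): continuation = 1/1.04·[0.7800·0.0000 + 0.2200·0.0000] = 0.0000; exercise value = 0.0000 ≤ continuation, so V_u = 0.0000
Node d (S = 22.75): continuation = 1/1.04·[0.7800·0.0000 + 0.2200·10.2125] = 2.1603; exercise value = 2.2500 > continuation, so V_d = 2.2500 (exercise)
Node 0 (S = 35): continuation = 1/1.04·[0.7800·0.0000 + 0.2200·2.2500] = 0.4760; exercise value = 0.0000 ≤ continuation, so V_0 = 0.4760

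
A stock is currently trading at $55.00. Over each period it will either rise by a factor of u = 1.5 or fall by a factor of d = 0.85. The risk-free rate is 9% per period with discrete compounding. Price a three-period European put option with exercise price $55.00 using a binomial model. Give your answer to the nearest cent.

$4.11

Risk-neutral probability p = (1 + 0.09 − 0.85)/(1.5 − 0.85) = 0.2400/0.6500 = 0.3692
Terminal stock prices: S_uuu = 185.6, S_uud = 105.2, S_udd = 59.61, S_ddd = 33.78
Terminal payoffs (K − S): max(-130.6, 0) = 0, max(-50.19, 0) = 0, max(-4.606, 0) = 0, max(21.22, 0) = 21.22
Node uu (S = 123.8): V_uu = 1/1.09·[0.3692·0.0000 + 0.6308·0.0000] = 0.0000
Node ud (S = 70.12): V_ud = 1/1.09·[0.3692·0.0000 + 0.6308·0.0000] = 0.0000
Node dd (S = 39.74): V_dd = 1/1.09·[0.3692·0.0000 + 0.6308·21.2231] = 12.2816
Node u (S = 82.5): V_u = 1/1.09·[0.3692·0.0000 + 0.6308·0.0000] = 0.0000
Node d (S = 46.75): V_d = 1/1.09·[0.3692·0.0000 + 0.6308·12.2816] = 7.1072
Node 0 (S = 55): V_0 = 1/1.09·[0.3692·0.0000 + 0.6308·7.1072] = 4.1128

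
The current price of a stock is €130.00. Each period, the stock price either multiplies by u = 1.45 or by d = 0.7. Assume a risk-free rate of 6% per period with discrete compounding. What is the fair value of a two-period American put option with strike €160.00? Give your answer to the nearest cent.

€40.08

Risk-neutral probability p = (1 + 0.06 − 0.7)/(1.45 − 0.7) = 0.3600/0.7500 = 0.4800
Terminal stock prices: S_uu = 273.3, S_ud = 131.9, S_dd = 63.7
Terminal payoffs (K − S): max(-113.3, 0) = 0, max(28.05, 0) = 28.05, max(96.3, 0) = 96.3
Node u (S = 188.5): continuation = 1/1.06·[0.4800·0.0000 + 0.5200·28.0500] = 13.7604; exercise value = 0.0000 ≤ continuation, so V_u = 13.7604
Node d (S = 91): continuation = 1/1.06·[0.4800·28.0500 + 0.5200·96.3000] = 59.9434; exercise value = 69.0000 > continuation, so V_d = 69.0000 (exercise)
Node 0 (S = 130): continuation = 1/1.06·[0.4800·13.7604 + 0.5200·69.0000] = 40.0802; exercise value = 30.0000 ≤ continuation, so V_0 = 40.0802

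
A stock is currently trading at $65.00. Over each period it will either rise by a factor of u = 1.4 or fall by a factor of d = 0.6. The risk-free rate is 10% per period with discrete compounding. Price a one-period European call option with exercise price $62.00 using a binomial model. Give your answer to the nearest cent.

Risk-neutral probability p = (1 + 0.1 − 0.6)/(1.4 − 0.6) = 0.5000/0.8000 = 0.6250
Terminal stock prices: S_u = 91, S_d = 39
Terminal payoffs (S − K): max(29, 0) = 29, max(-23, 0) = 0
Node 0 (S = 65): V_0 = 1/1.1·[0.6250·29.0000 + 0.3750·0.0000] = 16.4773

$16.48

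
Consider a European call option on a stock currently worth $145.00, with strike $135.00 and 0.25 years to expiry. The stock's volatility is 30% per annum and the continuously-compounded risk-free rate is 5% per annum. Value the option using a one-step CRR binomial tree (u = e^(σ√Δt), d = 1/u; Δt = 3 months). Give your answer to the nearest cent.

CRR parameters: u = e^(σ√Δt) = e^(0.3·√0.25) = 1.1618, d = 1/u = 0.8607
Per-period rate: rΔt = 0.05·0.25 = 0.0125, so R = e^0.0125 = 1.0126
Risk-neutral probability p = (e^0.0125 − 0.8607)/(1.1618 − 0.8607) = 0.1519/0.3011 = 0.5043
Terminal stock prices: S_u = 168.5, S_d = 124.8
Terminal payoffs (S − K): max(33.47, 0) = 33.47, max(-10.2, 0) = 0
Node 0 (S = 145): V_0 = e^(−0.0125)·[0.5043·33.4660 + 0.4957·0.0000] = 16.6686

$16.67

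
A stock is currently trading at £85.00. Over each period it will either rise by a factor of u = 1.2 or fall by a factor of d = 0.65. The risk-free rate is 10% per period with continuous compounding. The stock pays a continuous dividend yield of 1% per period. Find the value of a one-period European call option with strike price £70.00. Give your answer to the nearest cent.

£23.38

Per-period risk-free factor R = e^0.1 = 1.1052; dividend-adjusted growth = e^(0.1−0.01) = 1.0942.
Risk-neutral probability p = (1.0942 − 0.65)/(1.2 − 0.65) = 0.4442/0.5500 = 0.8076
Terminal stock prices: S_u = 102, S_d = 55.25
Terminal payoffs (S − K): max(32, 0) = 32, max(-14.75, 0) = 0
Node 0 (S = 85): V_0 = e^(−0.1)·[0.8076·32.0000 + 0.1924·0.0000] = 23.3836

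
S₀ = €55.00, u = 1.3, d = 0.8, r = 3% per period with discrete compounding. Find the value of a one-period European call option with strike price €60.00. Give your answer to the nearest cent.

€5.14

Risk-neutral probability p = (1 + 0.03 − 0.8)/(1.3 − 0.8) = 0.2300/0.5000 = 0.4600
Terminal stock prices: S_u = 71.5, S_d = 44
Terminal payoffs (S − K): max(11.5, 0) = 11.5, max(-16, 0) = 0
Node 0 (S = 55): V_0 = 1/1.03·[0.4600·11.5000 + 0.5400·0.0000] = 5.1359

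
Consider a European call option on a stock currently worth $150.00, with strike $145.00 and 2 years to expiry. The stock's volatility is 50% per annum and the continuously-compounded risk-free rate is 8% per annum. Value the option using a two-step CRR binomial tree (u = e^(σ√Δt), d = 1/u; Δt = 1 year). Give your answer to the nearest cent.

$48.97

CRR parameters: u = e^(σ√Δt) = e^(0.5·√1) = 1.6487, d = 1/u = 0.6065
Per-period rate: rΔt = 0.08·1 = 0.08, so R = e^0.08 = 1.0833
Risk-neutral probability p = (e^0.08 − 0.6065)/(1.6487 − 0.6065) = 0.4768/1.0422 = 0.4575
Terminal stock prices: S_uu = 407.7, S_ud = 150, S_dd = 55.18
Terminal payoffs (S − K): max(262.7, 0) = 262.7, max(5, 0) = 5, max(-89.82, 0) = 0
Node u (S = 247.3): V_u = e^(−0.08)·[0.4575·262.7423 + 0.5425·5.0000] = 113.4563
Node d (S = 90.98): V_d = e^(−0.08)·[0.4575·5.0000 + 0.5425·0.0000] = 2.1114
Node 0 (S = 150): V_0 = e^(−0.08)·[0.4575·113.4563 + 0.5425·2.1114] = 48.9684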